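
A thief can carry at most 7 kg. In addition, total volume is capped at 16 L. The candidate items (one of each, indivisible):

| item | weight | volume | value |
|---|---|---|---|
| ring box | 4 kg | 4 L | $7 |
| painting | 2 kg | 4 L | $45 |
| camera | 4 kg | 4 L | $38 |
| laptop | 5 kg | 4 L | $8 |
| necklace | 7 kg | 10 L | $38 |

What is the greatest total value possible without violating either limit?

$83

Feasible sets respecting both limits:
- painting+camera: weight 6, volume 8, value 83
- painting+laptop: weight 7, volume 8, value 53
- ring box+painting: weight 6, volume 8, value 52
Best: $83.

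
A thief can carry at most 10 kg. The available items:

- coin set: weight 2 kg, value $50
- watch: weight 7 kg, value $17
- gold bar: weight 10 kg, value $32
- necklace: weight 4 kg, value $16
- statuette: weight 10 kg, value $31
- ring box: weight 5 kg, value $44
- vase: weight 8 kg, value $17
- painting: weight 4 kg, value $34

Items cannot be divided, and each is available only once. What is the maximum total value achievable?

$100

Check high-value combinations within 10 kg:
- coin set+necklace+painting: weight 2+4+4=10, value 50+16+34=100
- coin set+ring box: weight 2+5=7, value 50+44=94
- coin set+painting: weight 2+4=6, value 50+34=84
- ring box+painting: weight 5+4=9, value 44+34=78
Best: $100.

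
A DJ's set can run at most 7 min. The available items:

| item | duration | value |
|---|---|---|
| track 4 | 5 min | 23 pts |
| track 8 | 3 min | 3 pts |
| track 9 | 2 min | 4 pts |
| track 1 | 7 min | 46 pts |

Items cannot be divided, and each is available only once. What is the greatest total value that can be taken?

This is a 0/1 knapsack; check combinations near the capacity.
- track 1: duration 7, value 46
- track 4+track 9: duration 5+2=7, value 23+4=27
- track 4: duration 5, value 23
- track 8+track 9: duration 3+2=5, value 3+4=7
- track 9: duration 2, value 4
Best: 46 pts.

46 pts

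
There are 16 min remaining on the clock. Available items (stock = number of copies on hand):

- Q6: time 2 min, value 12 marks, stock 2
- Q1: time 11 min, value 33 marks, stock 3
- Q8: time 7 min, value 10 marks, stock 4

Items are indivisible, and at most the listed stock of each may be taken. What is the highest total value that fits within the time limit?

Best selections within time 16 and stock limits:
- 2×Q6 + 1×Q1: time 15, value 57
- 1×Q6 + 1×Q1: time 13, value 45
- 2×Q6 + 1×Q8: time 11, value 34
Best: 57 marks.

57 marks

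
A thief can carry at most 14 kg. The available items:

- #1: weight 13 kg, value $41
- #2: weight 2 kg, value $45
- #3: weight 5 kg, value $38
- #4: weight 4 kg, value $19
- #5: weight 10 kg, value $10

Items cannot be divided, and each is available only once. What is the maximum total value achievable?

This is a 0/1 knapsack; check combinations near the capacity.
- #2+#3+#4: weight 2+5+4=11, value 45+38+19=102
- #2+#3: weight 2+5=7, value 45+38=83
- #2+#4: weight 2+4=6, value 45+19=64
- #3+#4: weight 5+4=9, value 38+19=57
Best: $102.

$102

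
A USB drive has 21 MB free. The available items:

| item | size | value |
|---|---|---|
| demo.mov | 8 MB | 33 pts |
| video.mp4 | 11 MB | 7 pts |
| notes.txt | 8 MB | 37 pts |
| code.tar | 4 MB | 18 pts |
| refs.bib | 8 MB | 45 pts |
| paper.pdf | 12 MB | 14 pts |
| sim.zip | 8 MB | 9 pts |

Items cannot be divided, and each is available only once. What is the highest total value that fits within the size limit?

Check high-value combinations within 21 MB:
- notes.txt+code.tar+refs.bib: size 8+4+8=20, value 37+18+45=100
- demo.mov+code.tar+refs.bib: size 8+4+8=20, value 33+18+45=96
- demo.mov+notes.txt+code.tar: size 8+8+4=20, value 33+37+18=88
- notes.txt+refs.bib: size 8+8=16, value 37+45=82
- demo.mov+refs.bib: size 8+8=16, value 33+45=78
Best: 100 pts.

100 pts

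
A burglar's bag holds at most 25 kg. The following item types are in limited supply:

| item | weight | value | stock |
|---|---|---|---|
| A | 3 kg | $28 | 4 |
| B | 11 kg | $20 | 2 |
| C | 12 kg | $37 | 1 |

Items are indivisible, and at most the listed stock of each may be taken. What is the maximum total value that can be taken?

$149

Top feasible selections:
- 4×A + 1×C: weight 24, value 149
- 4×A + 1×B: weight 23, value 132
- 3×A + 1×C: weight 21, value 121
Best: $149.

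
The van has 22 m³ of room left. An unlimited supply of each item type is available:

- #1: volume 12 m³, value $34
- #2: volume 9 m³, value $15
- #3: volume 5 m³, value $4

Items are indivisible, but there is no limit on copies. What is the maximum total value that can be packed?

Best value-per-unit is #1 at 34/12; filling with it alone gives 1×34 = 34.
Optimal mix: 1×#1 + 1×#2 → volume 21, value 49.

$49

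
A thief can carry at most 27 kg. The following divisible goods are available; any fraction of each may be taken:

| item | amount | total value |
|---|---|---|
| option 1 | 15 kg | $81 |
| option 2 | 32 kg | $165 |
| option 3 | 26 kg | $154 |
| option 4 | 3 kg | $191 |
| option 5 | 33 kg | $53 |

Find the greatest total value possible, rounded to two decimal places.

333.15

Take in order of value per unit:
- option 4 (191/3 per unit): all 3 → value 191, running total 191.00
- option 3 (154/26 per unit): 24 of 26 → value 24×154/26 = 142.1538, running total 333.15
Total 333.15.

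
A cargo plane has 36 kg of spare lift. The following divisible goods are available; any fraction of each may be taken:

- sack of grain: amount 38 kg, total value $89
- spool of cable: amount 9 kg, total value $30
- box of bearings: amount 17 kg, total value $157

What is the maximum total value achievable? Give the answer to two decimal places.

210.42

Take in order of value per unit:
- box of bearings (157/17 per unit): all 17 → value 157, running total 157.00
- spool of cable (30/9 per unit): all 9 → value 30, running total 187.00
- sack of grain (89/38 per unit): 10 of 38 → value 10×89/38 = 23.4211, running total 210.42
Total 210.42.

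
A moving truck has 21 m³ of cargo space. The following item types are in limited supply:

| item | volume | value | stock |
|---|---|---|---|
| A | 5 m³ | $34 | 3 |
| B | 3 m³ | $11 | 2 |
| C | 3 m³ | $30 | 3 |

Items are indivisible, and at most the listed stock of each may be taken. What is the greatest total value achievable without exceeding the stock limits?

Best selections within volume 21 and stock limits:
- 3×A + 2×C: volume 21, value 162
- 2×A + 3×C: volume 19, value 158
Best: $162.

$162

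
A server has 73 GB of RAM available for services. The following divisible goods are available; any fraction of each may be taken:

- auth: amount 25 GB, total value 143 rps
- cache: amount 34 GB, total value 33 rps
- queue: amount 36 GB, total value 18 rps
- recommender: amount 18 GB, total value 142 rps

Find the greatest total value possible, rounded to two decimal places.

314.12

Take in order of value per unit:
- recommender (142/18 per unit): all 18 → value 142, running total 142.00
- auth (143/25 per unit): all 25 → value 143, running total 285.00
- cache (33/34 per unit): 30 of 34 → value 30×33/34 = 29.1176, running total 314.12
Total 314.12.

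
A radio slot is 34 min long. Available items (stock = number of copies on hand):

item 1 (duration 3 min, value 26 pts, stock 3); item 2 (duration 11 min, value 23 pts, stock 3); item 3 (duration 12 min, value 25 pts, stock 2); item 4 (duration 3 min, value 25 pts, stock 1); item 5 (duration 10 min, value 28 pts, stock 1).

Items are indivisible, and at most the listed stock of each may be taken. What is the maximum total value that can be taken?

156 pts

Top feasible selections:
- 3×item 1 + 1×item 3 + 1×item 4 + 1×item 5: duration 34, value 156
- 3×item 1 + 1×item 2 + 1×item 4 + 1×item 5: duration 33, value 154
- 3×item 1 + 2×item 2 + 1×item 4: duration 34, value 149
- 3×item 1 + 1×item 4 + 1×item 5: duration 22, value 131
Best: 156 pts.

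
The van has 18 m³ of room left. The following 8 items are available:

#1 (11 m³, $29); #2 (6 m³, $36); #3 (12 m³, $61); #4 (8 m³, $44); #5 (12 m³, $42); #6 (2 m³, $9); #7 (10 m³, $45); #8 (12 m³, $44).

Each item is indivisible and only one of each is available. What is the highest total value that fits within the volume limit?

$97

Check high-value combinations within 18 m³:
- #2+#3: volume 6+12=18, value 36+61=97
- #2+#6+#7: volume 6+2+10=18, value 36+9+45=90
- #2+#4+#6: volume 6+8+2=16, value 36+44+9=89
Best: $97.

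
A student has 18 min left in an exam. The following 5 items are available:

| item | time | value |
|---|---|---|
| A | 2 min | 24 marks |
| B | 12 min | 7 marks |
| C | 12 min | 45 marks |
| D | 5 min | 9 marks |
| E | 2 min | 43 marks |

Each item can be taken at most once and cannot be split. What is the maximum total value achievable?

This is a 0/1 knapsack; check combinations near the capacity.
- A+C+E: time 2+12+2=16, value 24+45+43=112
- C+E: time 12+2=14, value 45+43=88
- A+D+E: time 2+5+2=9, value 24+9+43=76
Best: 112 marks.

112 marks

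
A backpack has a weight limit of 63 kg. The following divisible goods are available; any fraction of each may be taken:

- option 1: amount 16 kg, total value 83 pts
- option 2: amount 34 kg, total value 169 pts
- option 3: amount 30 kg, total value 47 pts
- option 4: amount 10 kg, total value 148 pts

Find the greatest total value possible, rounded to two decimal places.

404.70

Take in order of value per unit:
- option 4 (148/10 per unit): all 10 → value 148, running total 148.00
- option 1 (83/16 per unit): all 16 → value 83, running total 231.00
- option 2 (169/34 per unit): all 34 → value 169, running total 400.00
- option 3 (47/30 per unit): 3 of 30 → value 3×47/30 = 4.7000, running total 404.70
Total 404.70.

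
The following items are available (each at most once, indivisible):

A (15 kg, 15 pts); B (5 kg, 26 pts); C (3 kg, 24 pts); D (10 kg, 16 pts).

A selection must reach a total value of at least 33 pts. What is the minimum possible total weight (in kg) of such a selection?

8

Subsets with value ≥ 33, sorted by total weight:
- B+C: weight 8, value 50
- C+D: weight 13, value 40
Minimum weight: 8 kg.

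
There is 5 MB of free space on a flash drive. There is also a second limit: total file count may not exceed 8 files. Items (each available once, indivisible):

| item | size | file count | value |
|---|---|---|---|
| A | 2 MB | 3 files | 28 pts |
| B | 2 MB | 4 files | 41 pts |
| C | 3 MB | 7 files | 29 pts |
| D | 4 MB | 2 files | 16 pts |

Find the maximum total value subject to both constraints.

Feasible sets respecting both limits:
- A+B: size 4, file count 7, value 69
- B: size 2, file count 4, value 41
- C: size 3, file count 7, value 29
- A: size 2, file count 3, value 28
Best: 69 pts.

69 pts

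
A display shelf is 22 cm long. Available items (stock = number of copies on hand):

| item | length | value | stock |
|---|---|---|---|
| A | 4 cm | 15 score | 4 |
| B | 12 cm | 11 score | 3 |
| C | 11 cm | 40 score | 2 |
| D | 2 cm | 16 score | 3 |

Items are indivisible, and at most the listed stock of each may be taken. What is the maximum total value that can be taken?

108 score

Top feasible selections:
- 4×A + 3×D: length 22, value 108
- 1×A + 1×C + 3×D: length 21, value 103
Best: 108 score.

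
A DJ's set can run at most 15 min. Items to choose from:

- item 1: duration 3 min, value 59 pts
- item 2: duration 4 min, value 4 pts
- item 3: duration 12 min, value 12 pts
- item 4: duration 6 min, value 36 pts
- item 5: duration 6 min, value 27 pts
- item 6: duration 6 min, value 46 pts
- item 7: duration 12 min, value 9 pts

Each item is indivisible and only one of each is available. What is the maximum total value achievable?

Check high-value combinations within 15 min:
- item 1+item 4+item 6: duration 3+6+6=15, value 59+36+46=141
- item 1+item 5+item 6: duration 3+6+6=15, value 59+27+46=132
- item 1+item 4+item 5: duration 3+6+6=15, value 59+36+27=122
- item 1+item 2+item 6: duration 3+4+6=13, value 59+4+46=109
- item 1+item 6: duration 3+6=9, value 59+46=105
Best: 141 pts.

141 pts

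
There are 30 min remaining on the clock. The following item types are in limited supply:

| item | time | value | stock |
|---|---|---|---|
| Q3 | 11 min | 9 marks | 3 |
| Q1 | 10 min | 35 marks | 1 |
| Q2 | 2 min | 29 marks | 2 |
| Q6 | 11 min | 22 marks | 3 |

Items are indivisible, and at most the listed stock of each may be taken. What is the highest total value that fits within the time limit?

115 marks

Top feasible selections:
- 1×Q1 + 2×Q2 + 1×Q6: time 25, value 115
- 1×Q3 + 1×Q1 + 2×Q2: time 25, value 102
Best: 115 marks.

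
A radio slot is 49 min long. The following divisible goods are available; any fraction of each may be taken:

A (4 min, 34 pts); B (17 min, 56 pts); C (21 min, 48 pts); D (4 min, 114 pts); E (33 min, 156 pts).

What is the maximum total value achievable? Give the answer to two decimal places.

Take in order of value per unit:
- D (114/4 per unit): all 4 → value 114, running total 114.00
- A (34/4 per unit): all 4 → value 34, running total 148.00
- E (156/33 per unit): all 33 → value 156, running total 304.00
- B (56/17 per unit): 8 of 17 → value 8×56/17 = 26.3529, running total 330.35
Total 330.35.

330.35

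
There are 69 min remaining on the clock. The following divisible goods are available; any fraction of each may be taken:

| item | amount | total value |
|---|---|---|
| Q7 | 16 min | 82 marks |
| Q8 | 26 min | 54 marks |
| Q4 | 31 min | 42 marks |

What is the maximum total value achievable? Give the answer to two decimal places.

Take in order of value per unit:
- Q7 (82/16 per unit): all 16 → value 82, running total 82.00
- Q8 (54/26 per unit): all 26 → value 54, running total 136.00
- Q4 (42/31 per unit): 27 of 31 → value 27×42/31 = 36.5806, running total 172.58
Total 172.58.

172.58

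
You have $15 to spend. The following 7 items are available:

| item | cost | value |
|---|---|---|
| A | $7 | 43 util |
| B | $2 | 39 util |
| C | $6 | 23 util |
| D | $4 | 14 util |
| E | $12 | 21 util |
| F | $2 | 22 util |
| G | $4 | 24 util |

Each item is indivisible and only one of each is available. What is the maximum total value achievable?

128 util

Check high-value combinations within $15:
- A+B+F+G: cost 7+2+2+4=15, value 43+39+22+24=128
- A+B+D+F: cost 7+2+4+2=15, value 43+39+14+22=118
- B+C+F+G: cost 2+6+2+4=14, value 39+23+22+24=108
- A+B+G: cost 7+2+4=13, value 43+39+24=106
Best: 128 util.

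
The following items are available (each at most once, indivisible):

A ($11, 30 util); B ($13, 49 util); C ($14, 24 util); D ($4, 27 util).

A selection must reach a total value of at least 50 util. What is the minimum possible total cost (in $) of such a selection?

Subsets with value ≥ 50, sorted by total cost:
- A+D: cost 15, value 57
- B+D: cost 17, value 76
- C+D: cost 18, value 51
Minimum cost: 15 $.

15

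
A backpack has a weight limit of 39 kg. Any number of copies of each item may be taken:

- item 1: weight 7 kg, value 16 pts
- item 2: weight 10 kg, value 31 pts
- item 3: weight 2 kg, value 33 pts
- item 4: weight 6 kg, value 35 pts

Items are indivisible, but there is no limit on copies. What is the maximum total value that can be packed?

Best value-per-unit is item 3 at 33/2, and filling with it alone uses weight 19×2=38. No mix of the others beats 19×33 = 627.

627 pts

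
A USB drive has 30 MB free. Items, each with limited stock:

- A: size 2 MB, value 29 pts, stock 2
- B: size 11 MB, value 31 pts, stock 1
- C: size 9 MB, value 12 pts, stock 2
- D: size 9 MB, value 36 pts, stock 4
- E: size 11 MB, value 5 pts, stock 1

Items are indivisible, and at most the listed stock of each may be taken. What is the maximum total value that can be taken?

137 pts

Best selections within size 30 and stock limits:
- 1×A + 3×D: size 29, value 137
- 2×A + 2×D: size 22, value 130
- 2×A + 1×B + 1×D: size 24, value 125
- 1×A + 1×C + 2×D: size 29, value 113
Best: 137 pts.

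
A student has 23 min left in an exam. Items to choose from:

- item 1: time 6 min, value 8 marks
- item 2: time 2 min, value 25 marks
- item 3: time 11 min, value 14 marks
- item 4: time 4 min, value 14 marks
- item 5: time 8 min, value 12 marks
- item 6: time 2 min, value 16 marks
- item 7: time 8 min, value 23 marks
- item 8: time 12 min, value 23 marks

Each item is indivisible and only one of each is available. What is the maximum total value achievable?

Check high-value combinations within 23 min:
- item 1+item 2+item 4+item 6+item 7: time 6+2+4+2+8=22, value 8+25+14+16+23=86
- item 2+item 4+item 6+item 7: time 2+4+2+8=16, value 25+14+16+23=78
- item 2+item 4+item 6+item 8: time 2+4+2+12=20, value 25+14+16+23=78
Best: 86 marks.

86 marks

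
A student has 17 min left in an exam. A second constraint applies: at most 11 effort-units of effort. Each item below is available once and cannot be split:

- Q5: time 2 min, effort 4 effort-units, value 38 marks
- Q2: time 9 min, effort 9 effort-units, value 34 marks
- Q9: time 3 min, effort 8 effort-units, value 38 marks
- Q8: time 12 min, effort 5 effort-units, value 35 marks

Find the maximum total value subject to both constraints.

73 marks

Feasible sets respecting both limits:
- Q5+Q8: time 14, effort 9, value 73
- Q5: time 2, effort 4, value 38
- Q9: time 3, effort 8, value 38
Best: 73 marks.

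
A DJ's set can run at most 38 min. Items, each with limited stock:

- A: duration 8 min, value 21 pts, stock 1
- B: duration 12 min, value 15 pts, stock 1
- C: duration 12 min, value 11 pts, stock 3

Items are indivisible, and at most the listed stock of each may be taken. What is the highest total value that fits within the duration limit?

Best selections within duration 38 and stock limits:
- 1×A + 1×B + 1×C: duration 32, value 47
- 1×A + 2×C: duration 32, value 43
Best: 47 pts.

47 pts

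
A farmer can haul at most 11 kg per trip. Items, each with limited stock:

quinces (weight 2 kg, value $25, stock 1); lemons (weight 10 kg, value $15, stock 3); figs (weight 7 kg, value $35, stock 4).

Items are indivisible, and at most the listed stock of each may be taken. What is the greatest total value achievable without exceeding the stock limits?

$60

Best selections within weight 11 and stock limits:
- 1×quinces + 1×figs: weight 9, value 60
- 1×figs: weight 7, value 35
- 1×quinces: weight 2, value 25
- 1×lemons: weight 10, value 15
Best: $60.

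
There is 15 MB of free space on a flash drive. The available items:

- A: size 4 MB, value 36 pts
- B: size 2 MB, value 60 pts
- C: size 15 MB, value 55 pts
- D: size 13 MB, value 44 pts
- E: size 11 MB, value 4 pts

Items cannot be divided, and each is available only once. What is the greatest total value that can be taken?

104 pts

Check high-value combinations within 15 MB:
- B+D: size 2+13=15, value 60+44=104
- A+B: size 4+2=6, value 36+60=96
- B+E: size 2+11=13, value 60+4=64
- B: size 2, value 60
- C: size 15, value 55
Best: 104 pts.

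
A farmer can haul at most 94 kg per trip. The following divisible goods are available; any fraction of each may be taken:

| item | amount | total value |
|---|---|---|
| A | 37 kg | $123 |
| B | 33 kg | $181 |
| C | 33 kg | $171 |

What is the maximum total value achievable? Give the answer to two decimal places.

Take in order of value per unit:
- B (181/33 per unit): all 33 → value 181, running total 181.00
- C (171/33 per unit): all 33 → value 171, running total 352.00
- A (123/37 per unit): 28 of 37 → value 28×123/37 = 93.0811, running total 445.08
Total 445.08.

445.08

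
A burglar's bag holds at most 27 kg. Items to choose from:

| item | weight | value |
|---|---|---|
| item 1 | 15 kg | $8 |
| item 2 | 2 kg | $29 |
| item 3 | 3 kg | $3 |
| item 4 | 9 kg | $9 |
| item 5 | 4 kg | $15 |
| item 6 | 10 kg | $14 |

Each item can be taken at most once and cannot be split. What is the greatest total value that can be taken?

$67

This is a 0/1 knapsack; check combinations near the capacity.
- item 2+item 4+item 5+item 6: weight 2+9+4+10=25, value 29+9+15+14=67
- item 2+item 3+item 5+item 6: weight 2+3+4+10=19, value 29+3+15+14=61
- item 2+item 5+item 6: weight 2+4+10=16, value 29+15+14=58
Best: $67.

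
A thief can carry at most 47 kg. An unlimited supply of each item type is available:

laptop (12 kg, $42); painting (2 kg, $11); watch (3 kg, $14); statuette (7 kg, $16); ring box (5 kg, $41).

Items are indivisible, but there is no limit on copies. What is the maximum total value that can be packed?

Best value-per-unit is ring box at 41/5; filling with it alone gives 9×41 = 369.
Optimal mix: 1×painting + 9×ring box → weight 47, value 380.

$380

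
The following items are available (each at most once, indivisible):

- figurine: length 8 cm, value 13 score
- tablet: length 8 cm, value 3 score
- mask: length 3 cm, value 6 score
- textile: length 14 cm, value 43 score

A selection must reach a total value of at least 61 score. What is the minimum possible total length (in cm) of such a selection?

25

Subsets with value ≥ 61, sorted by total length:
- figurine+mask+textile: length 25, value 62
- figurine+tablet+mask+textile: length 33, value 65
Minimum length: 25 cm.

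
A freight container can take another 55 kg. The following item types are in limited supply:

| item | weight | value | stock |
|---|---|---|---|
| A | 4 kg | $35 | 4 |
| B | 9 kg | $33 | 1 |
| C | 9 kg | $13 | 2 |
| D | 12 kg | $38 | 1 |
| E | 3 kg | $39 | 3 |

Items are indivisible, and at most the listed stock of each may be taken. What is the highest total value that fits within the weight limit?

$341

Best selections within weight 55 and stock limits:
- 4×A + 1×B + 1×C + 1×D + 3×E: weight 55, value 341
- 4×A + 1×B + 1×D + 3×E: weight 46, value 328
- 4×A + 2×C + 1×D + 3×E: weight 55, value 321
Best: $341.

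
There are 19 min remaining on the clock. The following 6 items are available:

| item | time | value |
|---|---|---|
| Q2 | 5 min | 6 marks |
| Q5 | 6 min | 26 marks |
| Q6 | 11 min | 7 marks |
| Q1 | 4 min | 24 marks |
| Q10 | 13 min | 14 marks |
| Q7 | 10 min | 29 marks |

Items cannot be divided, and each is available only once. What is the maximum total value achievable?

Check high-value combinations within 19 min:
- Q2+Q1+Q7: time 5+4+10=19, value 6+24+29=59
- Q2+Q5+Q1: time 5+6+4=15, value 6+26+24=56
- Q5+Q7: time 6+10=16, value 26+29=55
- Q1+Q7: time 4+10=14, value 24+29=53
Best: 59 marks.

59 marks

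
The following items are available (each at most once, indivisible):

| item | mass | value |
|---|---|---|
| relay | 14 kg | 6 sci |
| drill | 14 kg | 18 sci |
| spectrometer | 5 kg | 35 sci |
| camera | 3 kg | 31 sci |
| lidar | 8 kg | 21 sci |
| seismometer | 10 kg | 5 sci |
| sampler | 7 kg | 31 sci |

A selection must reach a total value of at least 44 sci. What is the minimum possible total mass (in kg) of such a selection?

8

Subsets with value ≥ 44, sorted by total mass:
- spectrometer+camera: mass 8, value 66
- camera+sampler: mass 10, value 62
- camera+lidar: mass 11, value 52
- spectrometer+sampler: mass 12, value 66
Minimum mass: 8 kg.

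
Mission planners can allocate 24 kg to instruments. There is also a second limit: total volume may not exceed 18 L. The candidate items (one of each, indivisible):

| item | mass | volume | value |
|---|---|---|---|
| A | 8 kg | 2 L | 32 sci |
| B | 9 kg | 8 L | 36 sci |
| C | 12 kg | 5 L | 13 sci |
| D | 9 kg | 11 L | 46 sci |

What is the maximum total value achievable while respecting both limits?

Feasible sets respecting both limits:
- A+D: mass 17, volume 13, value 78
- A+B: mass 17, volume 10, value 68
- C+D: mass 21, volume 16, value 59
Best: 78 sci.

78 sci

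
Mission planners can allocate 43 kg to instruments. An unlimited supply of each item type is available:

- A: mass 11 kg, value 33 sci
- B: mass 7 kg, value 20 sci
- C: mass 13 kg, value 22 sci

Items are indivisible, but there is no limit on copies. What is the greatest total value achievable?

Best value-per-unit is A at 33/11; filling with it alone gives 3×33 = 99.
Optimal mix: 2×A + 3×B → mass 43, value 126.

126 sci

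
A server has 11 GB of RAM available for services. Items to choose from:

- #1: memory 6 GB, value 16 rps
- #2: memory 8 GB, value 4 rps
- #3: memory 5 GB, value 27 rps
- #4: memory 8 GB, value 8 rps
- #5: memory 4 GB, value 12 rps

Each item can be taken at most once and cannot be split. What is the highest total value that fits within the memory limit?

Check high-value combinations within 11 GB:
- #1+#3: memory 6+5=11, value 16+27=43
- #3+#5: memory 5+4=9, value 27+12=39
- #1+#5: memory 6+4=10, value 16+12=28
- #3: memory 5, value 27
Best: 43 rps.

43 rps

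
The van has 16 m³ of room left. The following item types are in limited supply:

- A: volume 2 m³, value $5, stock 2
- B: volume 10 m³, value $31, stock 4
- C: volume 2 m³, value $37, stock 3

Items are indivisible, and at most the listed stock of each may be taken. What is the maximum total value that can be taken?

$142

Top feasible selections:
- 1×B + 3×C: volume 16, value 142
- 2×A + 3×C: volume 10, value 121
- 1×A + 3×C: volume 8, value 116
Best: $142.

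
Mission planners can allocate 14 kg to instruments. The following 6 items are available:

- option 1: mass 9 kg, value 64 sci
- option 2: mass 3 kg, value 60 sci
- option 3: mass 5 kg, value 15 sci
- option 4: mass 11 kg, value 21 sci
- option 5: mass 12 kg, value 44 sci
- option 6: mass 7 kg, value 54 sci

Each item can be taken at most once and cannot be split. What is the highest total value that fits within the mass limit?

124 sci

This is a 0/1 knapsack; check combinations near the capacity.
- option 1+option 2: mass 9+3=12, value 64+60=124
- option 2+option 6: mass 3+7=10, value 60+54=114
- option 2+option 4: mass 3+11=14, value 60+21=81
- option 1+option 3: mass 9+5=14, value 64+15=79
- option 2+option 3: mass 3+5=8, value 60+15=75
Best: 124 sci.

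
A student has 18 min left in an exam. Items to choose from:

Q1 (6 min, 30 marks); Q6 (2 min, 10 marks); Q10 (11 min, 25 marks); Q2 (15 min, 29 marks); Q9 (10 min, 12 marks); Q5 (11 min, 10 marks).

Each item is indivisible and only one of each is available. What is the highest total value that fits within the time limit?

55 marks

Check high-value combinations within 18 min:
- Q1+Q10: time 6+11=17, value 30+25=55
- Q1+Q6+Q9: time 6+2+10=18, value 30+10+12=52
- Q1+Q9: time 6+10=16, value 30+12=42
Best: 55 marks.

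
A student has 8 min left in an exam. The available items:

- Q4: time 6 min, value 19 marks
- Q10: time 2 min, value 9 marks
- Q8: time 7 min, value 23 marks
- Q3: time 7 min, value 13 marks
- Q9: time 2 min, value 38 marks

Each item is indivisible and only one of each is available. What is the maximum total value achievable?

57 marks

Check high-value combinations within 8 min:
- Q4+Q9: time 6+2=8, value 19+38=57
- Q10+Q9: time 2+2=4, value 9+38=47
- Q9: time 2, value 38
- Q4+Q10: time 6+2=8, value 19+9=28
- Q8: time 7, value 23
Best: 57 marks.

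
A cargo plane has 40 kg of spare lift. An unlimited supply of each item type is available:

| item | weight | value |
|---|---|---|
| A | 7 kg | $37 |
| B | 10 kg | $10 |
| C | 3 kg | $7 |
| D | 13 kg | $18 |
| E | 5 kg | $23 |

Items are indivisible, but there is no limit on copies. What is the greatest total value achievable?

$208

Best value-per-unit is A at 37/7; filling with it alone gives 5×37 = 185.
Optimal mix: 5×A + 1×E → weight 40, value 208.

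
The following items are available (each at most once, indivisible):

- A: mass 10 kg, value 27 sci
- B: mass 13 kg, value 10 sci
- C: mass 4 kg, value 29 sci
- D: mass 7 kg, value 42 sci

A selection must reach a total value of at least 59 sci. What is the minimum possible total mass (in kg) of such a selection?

Subsets with value ≥ 59, sorted by total mass:
- C+D: mass 11, value 71
- A+D: mass 17, value 69
Minimum mass: 11 kg.

11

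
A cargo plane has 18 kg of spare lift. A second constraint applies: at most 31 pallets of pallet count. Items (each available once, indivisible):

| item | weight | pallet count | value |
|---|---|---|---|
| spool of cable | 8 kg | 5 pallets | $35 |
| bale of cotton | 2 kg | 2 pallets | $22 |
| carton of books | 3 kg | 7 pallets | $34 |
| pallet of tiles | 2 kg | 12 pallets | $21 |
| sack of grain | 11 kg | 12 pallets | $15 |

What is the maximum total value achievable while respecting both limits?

$112

Feasible sets respecting both limits:
- spool of cable+bale of cotton+carton of books+pallet of tiles: weight 15, pallet count 26, value 112
- spool of cable+bale of cotton+carton of books: weight 13, pallet count 14, value 91
- spool of cable+carton of books+pallet of tiles: weight 13, pallet count 24, value 90
Best: $112.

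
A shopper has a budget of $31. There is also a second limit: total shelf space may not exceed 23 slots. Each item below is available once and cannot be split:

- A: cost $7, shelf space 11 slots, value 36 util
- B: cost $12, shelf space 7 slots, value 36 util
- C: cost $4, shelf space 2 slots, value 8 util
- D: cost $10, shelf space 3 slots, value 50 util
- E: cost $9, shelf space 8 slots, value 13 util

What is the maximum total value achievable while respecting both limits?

122 util

Feasible sets respecting both limits:
- A+B+D: cost 29, shelf space 21, value 122
- A+D+E: cost 26, shelf space 22, value 99
- B+D+E: cost 31, shelf space 18, value 99
- A+C+D: cost 21, shelf space 16, value 94
Best: 122 util.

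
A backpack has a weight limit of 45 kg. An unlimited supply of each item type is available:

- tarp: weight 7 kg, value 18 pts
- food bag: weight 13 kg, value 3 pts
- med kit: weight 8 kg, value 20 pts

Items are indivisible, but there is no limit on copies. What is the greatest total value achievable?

Best value-per-unit is tarp at 18/7; filling with it alone gives 6×18 = 108.
Optimal mix: 3×tarp + 3×med kit → weight 45, value 114.

114 pts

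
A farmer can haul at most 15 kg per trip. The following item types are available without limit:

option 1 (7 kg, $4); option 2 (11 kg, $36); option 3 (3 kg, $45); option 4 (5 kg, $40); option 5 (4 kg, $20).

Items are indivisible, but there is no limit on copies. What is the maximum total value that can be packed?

Best value-per-unit is option 3 at 45/3, and filling with it alone uses weight 5×3=15. No mix of the others beats 5×45 = 225.

$225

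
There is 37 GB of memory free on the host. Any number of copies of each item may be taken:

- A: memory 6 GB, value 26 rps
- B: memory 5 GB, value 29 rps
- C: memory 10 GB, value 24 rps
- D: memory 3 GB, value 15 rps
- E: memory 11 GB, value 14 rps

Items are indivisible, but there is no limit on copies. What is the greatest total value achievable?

205 rps

Best value-per-unit is B at 29/5; filling with it alone gives 7×29 = 203.
Optimal mix: 5×B + 4×D → memory 37, value 205.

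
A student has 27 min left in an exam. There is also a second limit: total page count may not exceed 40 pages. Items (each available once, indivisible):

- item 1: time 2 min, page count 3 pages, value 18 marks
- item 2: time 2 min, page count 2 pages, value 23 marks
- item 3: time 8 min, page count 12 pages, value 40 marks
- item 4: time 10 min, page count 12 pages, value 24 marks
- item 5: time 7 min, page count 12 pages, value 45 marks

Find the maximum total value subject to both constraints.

Feasible sets respecting both limits:
- item 2+item 3+item 4+item 5: time 27, page count 38, value 132
- item 1+item 3+item 4+item 5: time 27, page count 39, value 127
- item 1+item 2+item 3+item 5: time 19, page count 29, value 126
- item 1+item 2+item 4+item 5: time 21, page count 29, value 110
Best: 132 marks.

132 marks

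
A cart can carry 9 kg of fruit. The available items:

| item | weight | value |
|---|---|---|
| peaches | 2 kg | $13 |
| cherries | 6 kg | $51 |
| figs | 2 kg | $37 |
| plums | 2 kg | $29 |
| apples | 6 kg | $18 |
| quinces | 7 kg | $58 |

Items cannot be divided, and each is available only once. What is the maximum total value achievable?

$95

Check high-value combinations within 9 kg:
- figs+quinces: weight 2+7=9, value 37+58=95
- cherries+figs: weight 6+2=8, value 51+37=88
- plums+quinces: weight 2+7=9, value 29+58=87
- cherries+plums: weight 6+2=8, value 51+29=80
Best: $95.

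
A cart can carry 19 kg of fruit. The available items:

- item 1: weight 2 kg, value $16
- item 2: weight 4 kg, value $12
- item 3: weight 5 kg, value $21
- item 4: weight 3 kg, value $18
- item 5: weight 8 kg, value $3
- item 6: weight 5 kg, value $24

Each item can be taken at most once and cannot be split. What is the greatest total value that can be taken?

$91

Check high-value combinations within 19 kg:
- item 1+item 2+item 3+item 4+item 6: weight 2+4+5+3+5=19, value 16+12+21+18+24=91
- item 1+item 3+item 4+item 6: weight 2+5+3+5=15, value 16+21+18+24=79
- item 2+item 3+item 4+item 6: weight 4+5+3+5=17, value 12+21+18+24=75
- item 1+item 2+item 3+item 6: weight 2+4+5+5=16, value 16+12+21+24=73
- item 1+item 2+item 4+item 6: weight 2+4+3+5=14, value 16+12+18+24=70
Best: $91.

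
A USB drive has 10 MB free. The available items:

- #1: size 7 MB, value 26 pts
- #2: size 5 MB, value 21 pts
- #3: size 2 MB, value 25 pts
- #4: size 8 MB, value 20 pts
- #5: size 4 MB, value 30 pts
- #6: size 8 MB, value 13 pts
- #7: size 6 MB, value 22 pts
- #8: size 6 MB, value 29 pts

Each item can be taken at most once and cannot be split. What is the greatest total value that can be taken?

59 pts

Check high-value combinations within 10 MB:
- #5+#8: size 4+6=10, value 30+29=59
- #3+#5: size 2+4=6, value 25+30=55
- #3+#8: size 2+6=8, value 25+29=54
- #5+#7: size 4+6=10, value 30+22=52
- #1+#3: size 7+2=9, value 26+25=51
Best: 59 pts.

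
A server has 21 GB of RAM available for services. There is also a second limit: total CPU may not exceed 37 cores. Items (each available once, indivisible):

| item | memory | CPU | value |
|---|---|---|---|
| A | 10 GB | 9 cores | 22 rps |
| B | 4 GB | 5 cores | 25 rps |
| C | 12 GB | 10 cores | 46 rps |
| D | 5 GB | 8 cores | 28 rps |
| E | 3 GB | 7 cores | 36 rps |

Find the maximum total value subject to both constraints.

Feasible sets respecting both limits:
- C+D+E: memory 20, CPU 25, value 110
- B+C+E: memory 19, CPU 22, value 107
- B+C+D: memory 21, CPU 23, value 99
- B+D+E: memory 12, CPU 20, value 89
Best: 110 rps.

110 rps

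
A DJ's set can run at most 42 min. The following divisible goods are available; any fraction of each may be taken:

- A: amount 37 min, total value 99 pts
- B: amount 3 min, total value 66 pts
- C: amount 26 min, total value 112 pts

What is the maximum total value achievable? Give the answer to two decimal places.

212.78

Take in order of value per unit:
- B (66/3 per unit): all 3 → value 66, running total 66.00
- C (112/26 per unit): all 26 → value 112, running total 178.00
- A (99/37 per unit): 13 of 37 → value 13×99/37 = 34.7838, running total 212.78
Total 212.78.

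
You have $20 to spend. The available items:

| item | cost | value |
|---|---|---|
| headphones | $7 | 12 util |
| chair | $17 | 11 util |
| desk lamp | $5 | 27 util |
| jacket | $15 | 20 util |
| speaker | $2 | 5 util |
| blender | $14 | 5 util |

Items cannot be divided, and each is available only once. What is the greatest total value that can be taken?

47 util

Check high-value combinations within $20:
- desk lamp+jacket: cost 5+15=20, value 27+20=47
- headphones+desk lamp+speaker: cost 7+5+2=14, value 12+27+5=44
- headphones+desk lamp: cost 7+5=12, value 12+27=39
Best: 47 util.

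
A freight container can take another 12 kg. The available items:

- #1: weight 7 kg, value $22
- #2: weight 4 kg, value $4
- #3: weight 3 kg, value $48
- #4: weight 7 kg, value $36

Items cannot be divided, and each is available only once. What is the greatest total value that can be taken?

$84

Check high-value combinations within 12 kg:
- #3+#4: weight 3+7=10, value 48+36=84
- #1+#3: weight 7+3=10, value 22+48=70
- #2+#3: weight 4+3=7, value 4+48=52
- #3: weight 3, value 48
- #2+#4: weight 4+7=11, value 4+36=40
Best: $84.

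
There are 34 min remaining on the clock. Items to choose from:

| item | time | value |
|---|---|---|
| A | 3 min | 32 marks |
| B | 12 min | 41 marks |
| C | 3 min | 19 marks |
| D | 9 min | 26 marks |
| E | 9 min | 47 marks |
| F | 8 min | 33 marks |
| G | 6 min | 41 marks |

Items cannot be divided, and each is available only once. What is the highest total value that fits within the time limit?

180 marks

This is a 0/1 knapsack; check combinations near the capacity.
- A+B+C+E+G: time 3+12+3+9+6=33, value 32+41+19+47+41=180
- A+C+E+F+G: time 3+3+9+8+6=29, value 32+19+47+33+41=172
- A+B+C+F+G: time 3+12+3+8+6=32, value 32+41+19+33+41=166
Best: 180 marks.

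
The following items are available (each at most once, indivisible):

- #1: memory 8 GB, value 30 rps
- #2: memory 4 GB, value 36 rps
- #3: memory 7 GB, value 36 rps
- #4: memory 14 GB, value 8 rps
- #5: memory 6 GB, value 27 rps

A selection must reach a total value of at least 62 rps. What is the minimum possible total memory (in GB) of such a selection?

10

Subsets with value ≥ 62, sorted by total memory:
- #2+#5: memory 10, value 63
- #2+#3: memory 11, value 72
Minimum memory: 10 GB.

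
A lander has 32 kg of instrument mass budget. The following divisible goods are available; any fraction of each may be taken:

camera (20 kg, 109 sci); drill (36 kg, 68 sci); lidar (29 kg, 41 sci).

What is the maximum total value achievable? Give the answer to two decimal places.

Take in order of value per unit:
- camera (109/20 per unit): all 20 → value 109, running total 109.00
- drill (68/36 per unit): 12 of 36 → value 12×68/36 = 22.6667, running total 131.67
Total 131.67.

131.67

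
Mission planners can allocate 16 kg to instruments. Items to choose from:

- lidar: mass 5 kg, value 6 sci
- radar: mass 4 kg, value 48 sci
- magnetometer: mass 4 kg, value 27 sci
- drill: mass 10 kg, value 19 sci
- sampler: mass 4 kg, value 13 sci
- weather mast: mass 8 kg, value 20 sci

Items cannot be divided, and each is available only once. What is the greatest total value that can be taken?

Check high-value combinations within 16 kg:
- radar+magnetometer+weather mast: mass 4+4+8=16, value 48+27+20=95
- radar+magnetometer+sampler: mass 4+4+4=12, value 48+27+13=88
- lidar+radar+magnetometer: mass 5+4+4=13, value 6+48+27=81
Best: 95 sci.

95 sci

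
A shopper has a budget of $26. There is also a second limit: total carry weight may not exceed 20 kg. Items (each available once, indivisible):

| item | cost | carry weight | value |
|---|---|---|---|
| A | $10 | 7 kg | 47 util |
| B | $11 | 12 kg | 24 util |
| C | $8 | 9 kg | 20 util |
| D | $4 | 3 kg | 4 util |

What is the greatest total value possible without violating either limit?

71 util

Feasible sets respecting both limits:
- A+B: cost 21, carry weight 19, value 71
- A+C+D: cost 22, carry weight 19, value 71
- A+C: cost 18, carry weight 16, value 67
- A+D: cost 14, carry weight 10, value 51
Best: 71 util.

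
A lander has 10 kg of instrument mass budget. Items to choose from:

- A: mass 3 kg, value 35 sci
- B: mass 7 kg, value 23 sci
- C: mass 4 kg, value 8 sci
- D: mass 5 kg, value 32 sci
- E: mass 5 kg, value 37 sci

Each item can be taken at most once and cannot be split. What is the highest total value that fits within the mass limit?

72 sci

This is a 0/1 knapsack; check combinations near the capacity.
- A+E: mass 3+5=8, value 35+37=72
- D+E: mass 5+5=10, value 32+37=69
- A+D: mass 3+5=8, value 35+32=67
- A+B: mass 3+7=10, value 35+23=58
Best: 72 sci.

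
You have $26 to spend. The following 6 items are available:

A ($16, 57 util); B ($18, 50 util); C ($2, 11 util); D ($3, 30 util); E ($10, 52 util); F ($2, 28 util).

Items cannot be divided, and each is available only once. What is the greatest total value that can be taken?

126 util

Check high-value combinations within $26:
- A+C+D+F: cost 16+2+3+2=23, value 57+11+30+28=126
- C+D+E+F: cost 2+3+10+2=17, value 11+30+52+28=121
- B+C+D+F: cost 18+2+3+2=25, value 50+11+30+28=119
- A+D+F: cost 16+3+2=21, value 57+30+28=115
- D+E+F: cost 3+10+2=15, value 30+52+28=110
Best: 126 util.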